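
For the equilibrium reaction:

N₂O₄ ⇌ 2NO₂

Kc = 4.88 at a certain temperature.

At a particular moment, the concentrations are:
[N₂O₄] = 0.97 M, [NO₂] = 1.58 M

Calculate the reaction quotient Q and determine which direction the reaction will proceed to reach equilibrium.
Q = 2.574, Q < K, reaction proceeds forward (toward products)

Q = ([NO₂]^2) / ([N₂O₄])
  = ((1.58)^2) / ((0.97)) = 2.4964/0.97 = 2.574
Since Q = 2.574 < Kc = 4.88, the reaction proceeds forward (toward products) to reach equilibrium.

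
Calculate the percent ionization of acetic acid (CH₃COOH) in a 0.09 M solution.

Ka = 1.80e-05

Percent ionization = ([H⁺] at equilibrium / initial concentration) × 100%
Percent ionization = 1.4%

Let x = [H⁺]. Ka = x²/(C - x) ⇒ x² + (1.80e-05)x - (1.80e-05)(0.09) = 0. x = 1.2638e-03. Percent = (1.2638e-03/0.09) × 100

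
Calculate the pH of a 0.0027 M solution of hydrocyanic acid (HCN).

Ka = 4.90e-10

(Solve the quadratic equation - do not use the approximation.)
pH = 5.94

x² + Ka×x - Ka×C = 0. Using quadratic formula: [H⁺] = 1.1500e-06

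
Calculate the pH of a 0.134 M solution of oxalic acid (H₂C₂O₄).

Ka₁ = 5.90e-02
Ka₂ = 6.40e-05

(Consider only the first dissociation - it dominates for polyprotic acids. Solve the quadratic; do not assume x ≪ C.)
pH = 1.19

x² + Ka₁·x − Ka₁·C = 0 with Ka₁ = 5.90e-02, C = 0.134.
x = (−Ka₁ + √(Ka₁² + 4·Ka₁·C))/2 = 6.4182e-02 M, so pH = 1.19.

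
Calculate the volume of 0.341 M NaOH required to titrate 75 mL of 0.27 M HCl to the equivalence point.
V_{base} = 59.4 mL

At equivalence: moles acid = moles base.
moles HCl = 0.27 M × 0.075 L = 0.02025 mol
V_NaOH = 0.02025 mol ÷ 0.341 M = 0.05938 L = 59.4 mL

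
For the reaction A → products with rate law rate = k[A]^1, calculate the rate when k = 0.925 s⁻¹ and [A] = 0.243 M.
0.2248 M/s

rate = k·[A]^1 = 0.925·(0.243)^1 = 0.925·0.243 = 0.2248 M/s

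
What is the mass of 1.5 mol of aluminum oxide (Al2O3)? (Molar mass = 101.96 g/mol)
Mass = 1.5 mol × 101.96 g/mol = 152.9 g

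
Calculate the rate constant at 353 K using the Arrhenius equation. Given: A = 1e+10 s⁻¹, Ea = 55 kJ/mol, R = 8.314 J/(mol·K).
7.26e+01 s⁻¹

k = A·exp(-Ea/(R·T)) = 1e+10·exp(-55000/(8.314·353)) = 1e+10·exp(-18.7404) = 1e+10·7.2638e-09 = 7.26e+01 s⁻¹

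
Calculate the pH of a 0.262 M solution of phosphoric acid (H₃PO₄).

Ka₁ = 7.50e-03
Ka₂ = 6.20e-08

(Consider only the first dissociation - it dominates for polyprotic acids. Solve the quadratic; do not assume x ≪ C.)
pH = 1.39

x² + Ka₁·x − Ka₁·C = 0 with Ka₁ = 7.50e-03, C = 0.262.
x = (−Ka₁ + √(Ka₁² + 4·Ka₁·C))/2 = 4.0737e-02 M, so pH = 1.39.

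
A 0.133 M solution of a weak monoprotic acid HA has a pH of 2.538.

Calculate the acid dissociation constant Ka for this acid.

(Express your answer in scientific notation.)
K_a = 6.45e-05

[H⁺] = 10^(−pH) = 10^(−2.538) = 2.897e-03 M. For HA ⇌ H⁺ + A⁻, Ka = x²/(C − x) = (2.897e-03)²/(0.133 − 2.897e-03) = 6.45e-05.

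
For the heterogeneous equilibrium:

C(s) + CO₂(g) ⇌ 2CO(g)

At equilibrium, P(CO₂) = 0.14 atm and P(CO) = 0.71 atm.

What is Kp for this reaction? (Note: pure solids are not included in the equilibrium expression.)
K_p = 3.601

Solid C is excluded.
Kp = P(CO)²/P(CO₂) = (0.71)²/0.14 = 0.5041/0.14 = 3.601.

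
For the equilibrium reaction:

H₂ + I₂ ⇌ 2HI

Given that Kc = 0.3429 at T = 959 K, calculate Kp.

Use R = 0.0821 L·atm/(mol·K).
K_p = 0.3429

Δn = (moles gaseous products) − (moles gaseous reactants) = 0
T = 959 K; RT = 0.0821 × 959 = 78.7339
Kp = Kc·(RT)^Δn = 0.3429 × (78.7339)^0 = 0.3429 × 1 = 0.3429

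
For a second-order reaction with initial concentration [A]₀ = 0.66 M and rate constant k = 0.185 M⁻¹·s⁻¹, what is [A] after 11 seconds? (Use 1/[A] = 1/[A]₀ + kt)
0.2817 M

1/[A] = 1/[A]₀ + k·t = 1/0.66 + (0.185)·(11) = 1.5152 + 2.0350 = 3.5502
[A] = 1/3.5502 = 0.2817 M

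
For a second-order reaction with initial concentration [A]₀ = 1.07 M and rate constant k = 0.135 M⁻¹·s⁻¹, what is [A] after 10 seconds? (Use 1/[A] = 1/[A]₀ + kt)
0.4377 M

1/[A] = 1/[A]₀ + k·t = 1/1.07 + (0.135)·(10) = 0.9346 + 1.3500 = 2.2846
[A] = 1/2.2846 = 0.4377 M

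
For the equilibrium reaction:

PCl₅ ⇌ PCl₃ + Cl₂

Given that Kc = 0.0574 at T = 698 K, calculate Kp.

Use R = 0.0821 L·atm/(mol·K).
K_p = 3.2894

Δn = (moles gaseous products) − (moles gaseous reactants) = 1
T = 698 K; RT = 0.0821 × 698 = 57.3058
Kp = Kc·(RT)^Δn = 0.0574 × (57.3058)^1 = 0.0574 × 57.3058 = 3.2894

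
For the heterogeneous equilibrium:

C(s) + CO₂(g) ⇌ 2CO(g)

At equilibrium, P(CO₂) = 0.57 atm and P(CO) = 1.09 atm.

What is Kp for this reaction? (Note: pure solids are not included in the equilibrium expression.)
K_p = 2.084

Solid C is excluded.
Kp = P(CO)²/P(CO₂) = (1.09)²/0.57 = 1.188/0.57 = 2.084.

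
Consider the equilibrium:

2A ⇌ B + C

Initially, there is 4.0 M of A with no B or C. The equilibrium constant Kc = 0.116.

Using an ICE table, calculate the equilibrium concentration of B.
[B] = 0.810 M

ICE: [A] = 4.0 − 2x, [B] = [C] = x.
Kc = x²/(4.0 − 2x)² = 0.116 ⇒ √Kc = x/(4.0 − 2x).
x = √0.116·4.0/(1 + 2√0.116) = 0.34059·4.0/1.6812 = 0.81036.
[B] = x = 0.810 M.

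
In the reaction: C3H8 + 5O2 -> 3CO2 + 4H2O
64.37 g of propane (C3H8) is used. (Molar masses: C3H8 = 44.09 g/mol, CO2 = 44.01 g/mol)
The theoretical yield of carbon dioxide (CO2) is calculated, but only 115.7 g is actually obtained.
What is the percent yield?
Moles of C3H8 = 64.37 g ÷ 44.09 g/mol = 1.45997 mol
Mole ratio: 3 mol CO2 / 1 mol C3H8
Moles of CO2 = 1.45997 × (3/1) = 4.3799 mol
Theoretical yield = 4.3799 mol × 44.01 g/mol = 192.76 g
Actual yield = 115.7 g
Percent yield = (115.7 / 192.76) × 100% = 60.0%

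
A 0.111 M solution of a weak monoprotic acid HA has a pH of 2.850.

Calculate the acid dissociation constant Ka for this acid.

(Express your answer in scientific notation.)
K_a = 1.82e-05

[H⁺] = 10^(−pH) = 10^(−2.850) = 1.413e-03 M. For HA ⇌ H⁺ + A⁻, Ka = x²/(C − x) = (1.413e-03)²/(0.111 − 1.413e-03) = 1.82e-05.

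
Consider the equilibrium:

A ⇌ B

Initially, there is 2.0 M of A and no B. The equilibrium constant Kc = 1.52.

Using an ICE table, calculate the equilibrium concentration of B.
[B] = 1.206 M

ICE: [A] = 2.0 − x, [B] = x.
Kc = x/(2.0 − x) = 1.52 ⇒ x = 1.52·2.0/(1 + 1.52) = 3.04/2.52 = 1.206.
[B] = x = 1.206 M.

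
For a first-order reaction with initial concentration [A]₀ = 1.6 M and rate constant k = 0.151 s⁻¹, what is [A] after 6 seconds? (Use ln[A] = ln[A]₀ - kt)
0.6466 M

ln[A] = ln[A]₀ - k·t = ln(1.6) - (0.151)·(6) = 0.4700 - 0.9060 = -0.4360
[A] = e^(-0.4360) = 0.6466 M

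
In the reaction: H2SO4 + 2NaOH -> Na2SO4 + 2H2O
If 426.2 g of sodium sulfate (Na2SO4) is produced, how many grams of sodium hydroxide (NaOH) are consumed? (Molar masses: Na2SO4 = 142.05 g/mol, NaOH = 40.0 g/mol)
Moles of Na2SO4 = 426.2 g ÷ 142.05 g/mol = 3.00035 mol
Mole ratio: 2 mol NaOH / 1 mol Na2SO4
Moles of NaOH = 3.00035 × (2/1) = 6.0007 mol
Mass of NaOH = 6.0007 mol × 40.0 g/mol = 240 g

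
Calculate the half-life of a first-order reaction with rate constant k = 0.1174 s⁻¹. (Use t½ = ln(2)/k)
5.90 s

t½ = ln(2)/k = 0.6931/0.1174 = 5.90 s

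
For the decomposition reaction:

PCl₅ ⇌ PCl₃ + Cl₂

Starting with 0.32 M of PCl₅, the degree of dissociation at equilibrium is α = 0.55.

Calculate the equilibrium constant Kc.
K_c = 0.2151

x = α·[A]₀ = 0.55 × 0.32 = 0.176 M dissociated.
At eq: [PCl₅] = 0.32 − 0.176 = 0.144 M; [PCl₃] = [Cl₂] = x = 0.176 M.
Kc = [PCl₃][Cl₂]/[PCl₅] = (0.176)²/0.144 = 0.2151.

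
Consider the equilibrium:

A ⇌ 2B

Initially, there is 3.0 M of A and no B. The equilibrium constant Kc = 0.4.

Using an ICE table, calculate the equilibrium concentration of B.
[B] = 1.000 M

ICE: [A] = 3.0 − x, [B] = 2x.
Kc = (2x)²/(3.0 − x) = 0.4 ⇒ 4x² + 0.4x − 1.2 = 0.
x = (−0.4 + √(0.4² + 4·4·1.2))/(2·4) = (−0.4 + √19.36)/8 = 0.5.
[B] = 2x = 1.000 M.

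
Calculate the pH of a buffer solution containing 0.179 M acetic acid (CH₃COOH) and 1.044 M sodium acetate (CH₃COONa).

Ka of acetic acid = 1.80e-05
pH = 5.51

pKa = -log(1.80e-05) = 4.74. pH = pKa + log([A⁻]/[HA]) = 4.74 + log(1.044/0.179)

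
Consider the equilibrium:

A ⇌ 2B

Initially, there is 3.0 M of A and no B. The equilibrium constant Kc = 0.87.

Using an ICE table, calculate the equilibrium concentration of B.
[B] = 1.413 M

ICE: [A] = 3.0 − x, [B] = 2x.
Kc = (2x)²/(3.0 − x) = 0.87 ⇒ 4x² + 0.87x − 2.61 = 0.
x = (−0.87 + √(0.87² + 4·4·2.61))/(2·4) = (−0.87 + √42.517)/8 = 0.70631.
[B] = 2x = 1.413 M.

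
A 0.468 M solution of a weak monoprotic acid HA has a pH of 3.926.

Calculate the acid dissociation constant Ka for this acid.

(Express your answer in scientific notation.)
K_a = 3.01e-08

[H⁺] = 10^(−pH) = 10^(−3.926) = 1.186e-04 M. For HA ⇌ H⁺ + A⁻, Ka = x²/(C − x) = (1.186e-04)²/(0.468 − 1.186e-04) = 3.01e-08.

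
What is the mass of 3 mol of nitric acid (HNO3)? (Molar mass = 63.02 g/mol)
Mass = 3 mol × 63.02 g/mol = 189.1 g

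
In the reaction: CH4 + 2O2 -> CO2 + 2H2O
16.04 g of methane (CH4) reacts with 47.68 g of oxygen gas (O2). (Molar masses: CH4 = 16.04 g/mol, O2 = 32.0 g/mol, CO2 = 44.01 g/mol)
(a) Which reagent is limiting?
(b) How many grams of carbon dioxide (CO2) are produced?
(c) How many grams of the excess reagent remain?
(a) O2, (b) 32.79 g, (c) 4.09 g

Moles of CH4 = 16.04 g ÷ 16.04 g/mol = 1 mol
Moles of O2 = 47.68 g ÷ 32.0 g/mol = 1.49 mol
Moles ÷ coefficient: CH4: 1/1 = 1, O2: 1.49/2 = 0.745
(a) O2 has the smaller value, so O2 is the limiting reagent.
(b) Moles of CO2 = 1.49 mol O2 × (1/2) = 0.745 mol; mass = 0.745 mol × 44.01 g/mol = 32.79 g
(c) CH4 consumed = 1.49 × (1/2) = 0.745 mol; remaining = 1 − 0.745 = 0.255 mol; mass = 0.255 mol × 16.04 g/mol = 4.09 g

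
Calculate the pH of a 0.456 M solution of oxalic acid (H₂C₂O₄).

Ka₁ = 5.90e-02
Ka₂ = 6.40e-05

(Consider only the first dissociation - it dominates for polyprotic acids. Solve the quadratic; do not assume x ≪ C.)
pH = 0.86

x² + Ka₁·x − Ka₁·C = 0 with Ka₁ = 5.90e-02, C = 0.456.
x = (−Ka₁ + √(Ka₁² + 4·Ka₁·C))/2 = 1.3716e-01 M, so pH = 0.86.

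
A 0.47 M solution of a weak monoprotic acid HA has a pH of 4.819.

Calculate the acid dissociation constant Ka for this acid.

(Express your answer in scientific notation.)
K_a = 4.90e-10

[H⁺] = 10^(−pH) = 10^(−4.819) = 1.517e-05 M. For HA ⇌ H⁺ + A⁻, Ka = x²/(C − x) = (1.517e-05)²/(0.47 − 1.517e-05) = 4.90e-10.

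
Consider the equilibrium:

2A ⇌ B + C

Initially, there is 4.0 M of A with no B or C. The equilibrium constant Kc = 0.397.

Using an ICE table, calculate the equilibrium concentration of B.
[B] = 1.115 M

ICE: [A] = 4.0 − 2x, [B] = [C] = x.
Kc = x²/(4.0 − 2x)² = 0.397 ⇒ √Kc = x/(4.0 − 2x).
x = √0.397·4.0/(1 + 2√0.397) = 0.63008·4.0/2.2602 = 1.1151.
[B] = x = 1.115 M.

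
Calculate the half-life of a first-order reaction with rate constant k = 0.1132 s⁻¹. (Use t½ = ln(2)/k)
6.12 s

t½ = ln(2)/k = 0.6931/0.1132 = 6.12 s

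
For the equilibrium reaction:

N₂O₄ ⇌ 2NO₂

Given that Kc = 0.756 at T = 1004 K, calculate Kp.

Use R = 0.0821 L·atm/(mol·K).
K_p = 62.3159

Δn = (moles gaseous products) − (moles gaseous reactants) = 1
T = 1004 K; RT = 0.0821 × 1004 = 82.4284
Kp = Kc·(RT)^Δn = 0.756 × (82.4284)^1 = 0.756 × 82.4284 = 62.3159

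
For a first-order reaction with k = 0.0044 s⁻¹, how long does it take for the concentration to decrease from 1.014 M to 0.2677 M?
302.68 s

From ln[A] = ln[A]₀ - k·t: t = ln([A]₀/[A])/k = ln(1.014/0.2677)/0.0044 = ln(3.7878)/0.0044 = 1.3318/0.0044 = 302.68 s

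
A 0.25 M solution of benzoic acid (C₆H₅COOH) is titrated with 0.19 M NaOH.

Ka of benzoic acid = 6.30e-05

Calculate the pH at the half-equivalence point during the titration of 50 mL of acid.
pH = pKa = 4.20

At the half-equivalence point, [HA] = [A⁻], so by Henderson–Hasselbalch pH = pKa + log(1) = pKa.
pKa = −log(6.30e-05) = 4.20.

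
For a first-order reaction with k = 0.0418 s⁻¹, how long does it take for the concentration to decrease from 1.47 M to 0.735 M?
16.58 s

From ln[A] = ln[A]₀ - k·t: t = ln([A]₀/[A])/k = ln(1.47/0.735)/0.0418 = ln(2.0000)/0.0418 = 0.6931/0.0418 = 16.58 s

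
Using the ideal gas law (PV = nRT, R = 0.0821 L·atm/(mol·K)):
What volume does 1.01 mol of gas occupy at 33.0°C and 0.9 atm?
T = 33.0°C + 273.15 = 306.15 K
V = nRT/P = (1.01 × 0.0821 × 306.15) / 0.9
V = 28.21 L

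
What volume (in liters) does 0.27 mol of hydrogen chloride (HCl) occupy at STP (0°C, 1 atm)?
At STP, 1 mol of gas occupies 22.4 L
Volume = 0.27 mol × 22.4 L/mol = 6.05 L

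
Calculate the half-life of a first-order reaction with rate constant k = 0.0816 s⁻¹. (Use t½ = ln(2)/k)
8.49 s

t½ = ln(2)/k = 0.6931/0.0816 = 8.49 s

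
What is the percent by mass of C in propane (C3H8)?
Mass of C in formula = 12.01 × 3 = 36.03 g/mol
Molar mass = 44.09 g/mol
% C = (36.03/44.09) × 100% = 81.72%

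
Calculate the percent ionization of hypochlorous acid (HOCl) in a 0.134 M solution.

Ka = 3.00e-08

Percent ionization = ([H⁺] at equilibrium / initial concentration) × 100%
Percent ionization = 0.0473%

Let x = [H⁺]. Ka = x²/(C - x) ⇒ x² + (3.00e-08)x - (3.00e-08)(0.134) = 0. x = 6.3388e-05. Percent = (6.3388e-05/0.134) × 100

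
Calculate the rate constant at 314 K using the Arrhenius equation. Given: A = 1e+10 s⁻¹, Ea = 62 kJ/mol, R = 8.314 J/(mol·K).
4.85e-01 s⁻¹

k = A·exp(-Ea/(R·T)) = 1e+10·exp(-62000/(8.314·314)) = 1e+10·exp(-23.7494) = 1e+10·4.8504e-11 = 4.85e-01 s⁻¹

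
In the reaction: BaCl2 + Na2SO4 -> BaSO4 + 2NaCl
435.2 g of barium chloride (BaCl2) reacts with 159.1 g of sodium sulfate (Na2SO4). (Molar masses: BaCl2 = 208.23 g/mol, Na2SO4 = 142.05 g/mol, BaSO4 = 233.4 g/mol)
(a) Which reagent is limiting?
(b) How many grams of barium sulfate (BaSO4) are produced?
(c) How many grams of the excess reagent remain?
(a) Na2SO4, (b) 261.4 g, (c) 202 g

Moles of BaCl2 = 435.2 g ÷ 208.23 g/mol = 2.09 mol
Moles of Na2SO4 = 159.1 g ÷ 142.05 g/mol = 1.12003 mol
Moles ÷ coefficient: BaCl2: 2.09/1 = 2.09, Na2SO4: 1.12003/1 = 1.12
(a) Na2SO4 has the smaller value, so Na2SO4 is the limiting reagent.
(b) Moles of BaSO4 = 1.12003 mol Na2SO4 × (1/1) = 1.12003 mol; mass = 1.12003 mol × 233.4 g/mol = 261.4 g
(c) BaCl2 consumed = 1.12003 × (1/1) = 1.12003 mol; remaining = 2.09 − 1.12003 = 0.969968 mol; mass = 0.969968 mol × 208.23 g/mol = 202 g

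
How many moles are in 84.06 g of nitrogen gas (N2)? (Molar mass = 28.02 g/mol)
Moles = 84.06 g ÷ 28.02 g/mol = 3 mol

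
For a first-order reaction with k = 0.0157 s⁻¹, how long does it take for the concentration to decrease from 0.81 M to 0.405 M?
44.15 s

From ln[A] = ln[A]₀ - k·t: t = ln([A]₀/[A])/k = ln(0.81/0.405)/0.0157 = ln(2.0000)/0.0157 = 0.6931/0.0157 = 44.15 s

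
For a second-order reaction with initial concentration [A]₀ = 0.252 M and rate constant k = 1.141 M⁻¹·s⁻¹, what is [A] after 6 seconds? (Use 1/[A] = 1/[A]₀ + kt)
0.0925 M

1/[A] = 1/[A]₀ + k·t = 1/0.252 + (1.141)·(6) = 3.9683 + 6.8460 = 10.8143
[A] = 1/10.8143 = 0.0925 M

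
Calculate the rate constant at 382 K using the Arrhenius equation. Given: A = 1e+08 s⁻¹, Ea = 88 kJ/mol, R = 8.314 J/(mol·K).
9.26e-05 s⁻¹

k = A·exp(-Ea/(R·T)) = 1e+08·exp(-88000/(8.314·382)) = 1e+08·exp(-27.7083) = 1e+08·9.2567e-13 = 9.26e-05 s⁻¹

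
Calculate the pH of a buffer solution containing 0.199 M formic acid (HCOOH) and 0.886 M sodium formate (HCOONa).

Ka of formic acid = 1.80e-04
pH = 4.39

pKa = -log(1.80e-04) = 3.74. pH = pKa + log([A⁻]/[HA]) = 3.74 + log(0.886/0.199)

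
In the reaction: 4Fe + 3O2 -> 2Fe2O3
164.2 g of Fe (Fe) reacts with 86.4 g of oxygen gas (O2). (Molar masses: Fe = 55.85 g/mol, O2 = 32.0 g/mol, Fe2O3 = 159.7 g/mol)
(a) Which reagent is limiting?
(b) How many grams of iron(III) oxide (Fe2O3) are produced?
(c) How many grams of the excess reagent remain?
(a) Fe, (b) 234.8 g, (c) 15.84 g

Moles of Fe = 164.2 g ÷ 55.85 g/mol = 2.94002 mol
Moles of O2 = 86.4 g ÷ 32.0 g/mol = 2.7 mol
Moles ÷ coefficient: Fe: 2.94002/4 = 0.735, O2: 2.7/3 = 0.9
(a) Fe has the smaller value, so Fe is the limiting reagent.
(b) Moles of Fe2O3 = 2.94002 mol Fe × (2/4) = 1.47001 mol; mass = 1.47001 mol × 159.7 g/mol = 234.8 g
(c) O2 consumed = 2.94002 × (3/4) = 2.20501 mol; remaining = 2.7 − 2.20501 = 0.494987 mol; mass = 0.494987 mol × 32.0 g/mol = 15.84 g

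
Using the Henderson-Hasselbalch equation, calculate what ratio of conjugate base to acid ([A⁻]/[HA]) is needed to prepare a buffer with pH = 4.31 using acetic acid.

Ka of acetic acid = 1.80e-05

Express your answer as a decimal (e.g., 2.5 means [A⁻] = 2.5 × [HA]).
[A⁻]/[HA] = 0.368

pKa = −log(1.80e-05) = 4.7447. pH = pKa + log([A⁻]/[HA]). 4.31 = 4.7447 + log(ratio). log(ratio) = 4.31 − 4.7447 = -0.4347. ratio = 10^(-0.4347) = 0.368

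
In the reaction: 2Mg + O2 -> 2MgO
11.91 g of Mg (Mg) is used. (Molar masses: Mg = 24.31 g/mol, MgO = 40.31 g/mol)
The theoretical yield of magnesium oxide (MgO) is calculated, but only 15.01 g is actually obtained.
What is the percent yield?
Moles of Mg = 11.91 g ÷ 24.31 g/mol = 0.489922 mol
Mole ratio: 2 mol MgO / 2 mol Mg
Moles of MgO = 0.489922 × (2/2) = 0.489922 mol
Theoretical yield = 0.489922 mol × 40.31 g/mol = 19.749 g
Actual yield = 15.01 g
Percent yield = (15.01 / 19.749) × 100% = 76.0%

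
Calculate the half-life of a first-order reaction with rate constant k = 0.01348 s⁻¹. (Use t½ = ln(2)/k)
51.42 s

t½ = ln(2)/k = 0.6931/0.01348 = 51.42 s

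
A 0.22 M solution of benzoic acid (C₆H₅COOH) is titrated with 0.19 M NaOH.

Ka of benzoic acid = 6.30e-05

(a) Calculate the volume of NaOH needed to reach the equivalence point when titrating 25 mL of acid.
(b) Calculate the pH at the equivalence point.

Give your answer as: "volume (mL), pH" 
V = 28.9 mL, pH = 8.60

(a) At equivalence: moles acid = moles base.
moles acid = 0.22 × 0.025 = 0.0055 mol; V_NaOH = 0.0055/0.19 = 0.02895 L = 28.9 mL.
(b) At equivalence, all acid → conjugate base A⁻ at [A⁻] = 0.0055/0.05395 = 0.102 M.
Kb = Kw/Ka = 1.0e-14/6.30e-05 = 1.587e-10; [OH⁻] = √(Kb·[A⁻]) = 4.023e-06; pOH = 5.40; pH = 14 − pOH = 8.60.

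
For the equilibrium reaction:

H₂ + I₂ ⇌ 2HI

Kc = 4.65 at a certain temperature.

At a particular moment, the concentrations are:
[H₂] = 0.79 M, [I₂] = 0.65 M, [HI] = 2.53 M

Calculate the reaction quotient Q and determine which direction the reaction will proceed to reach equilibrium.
Q = 12.465, Q > K, reaction proceeds reverse (toward reactants)

Q = ([HI]^2) / ([H₂] × [I₂])
  = ((2.53)^2) / ((0.79)·(0.65)) = 6.4009/0.5135 = 12.47
Since Q = 12.47 > Kc = 4.65, the reaction proceeds reverse (toward reactants) to reach equilibrium.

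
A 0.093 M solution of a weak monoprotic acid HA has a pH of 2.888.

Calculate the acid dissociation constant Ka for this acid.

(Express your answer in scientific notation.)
K_a = 1.83e-05

[H⁺] = 10^(−pH) = 10^(−2.888) = 1.294e-03 M. For HA ⇌ H⁺ + A⁻, Ka = x²/(C − x) = (1.294e-03)²/(0.093 − 1.294e-03) = 1.83e-05.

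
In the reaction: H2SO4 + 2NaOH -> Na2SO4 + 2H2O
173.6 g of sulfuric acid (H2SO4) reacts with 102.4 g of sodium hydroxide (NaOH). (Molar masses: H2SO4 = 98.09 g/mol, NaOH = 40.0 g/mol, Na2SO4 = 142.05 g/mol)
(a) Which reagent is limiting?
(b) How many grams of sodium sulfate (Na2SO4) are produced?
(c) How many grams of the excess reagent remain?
(a) NaOH, (b) 181.8 g, (c) 48.04 g

Moles of H2SO4 = 173.6 g ÷ 98.09 g/mol = 1.7698 mol
Moles of NaOH = 102.4 g ÷ 40.0 g/mol = 2.56 mol
Moles ÷ coefficient: H2SO4: 1.7698/1 = 1.77, NaOH: 2.56/2 = 1.28
(a) NaOH has the smaller value, so NaOH is the limiting reagent.
(b) Moles of Na2SO4 = 2.56 mol NaOH × (1/2) = 1.28 mol; mass = 1.28 mol × 142.05 g/mol = 181.8 g
(c) H2SO4 consumed = 2.56 × (1/2) = 1.28 mol; remaining = 1.7698 − 1.28 = 0.489803 mol; mass = 0.489803 mol × 98.09 g/mol = 48.04 g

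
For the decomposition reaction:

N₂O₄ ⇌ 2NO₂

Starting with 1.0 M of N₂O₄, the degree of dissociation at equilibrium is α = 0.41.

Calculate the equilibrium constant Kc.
K_c = 1.1397

x = α·[A]₀ = 0.41 × 1.0 = 0.41 M dissociated.
At eq: [N₂O₄] = 1.0 − 0.41 = 0.59 M; [NO₂] = 2x = 0.82 M.
Kc = [NO₂]²/[N₂O₄] = (0.82)²/0.59 = 1.14.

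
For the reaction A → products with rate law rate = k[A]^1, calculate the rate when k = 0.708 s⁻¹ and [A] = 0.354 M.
0.2506 M/s

rate = k·[A]^1 = 0.708·(0.354)^1 = 0.708·0.354 = 0.2506 M/s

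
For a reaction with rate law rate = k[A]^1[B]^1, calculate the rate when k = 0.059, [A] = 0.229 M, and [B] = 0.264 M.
0.003567 M/s

rate = k·[A]^1·[B]^1 = 0.059·(0.229)^1·(0.264)^1 = 0.059·0.229·0.264 = 0.003567 M/s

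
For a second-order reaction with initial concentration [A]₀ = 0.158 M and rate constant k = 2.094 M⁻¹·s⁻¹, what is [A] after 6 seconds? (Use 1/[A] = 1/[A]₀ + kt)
0.0529 M

1/[A] = 1/[A]₀ + k·t = 1/0.158 + (2.094)·(6) = 6.3291 + 12.5640 = 18.8931
[A] = 1/18.8931 = 0.0529 M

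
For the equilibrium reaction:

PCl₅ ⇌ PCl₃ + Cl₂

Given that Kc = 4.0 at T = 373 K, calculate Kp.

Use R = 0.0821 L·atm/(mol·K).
K_p = 122.4932

Δn = (moles gaseous products) − (moles gaseous reactants) = 1
T = 373 K; RT = 0.0821 × 373 = 30.6233
Kp = Kc·(RT)^Δn = 4.0 × (30.6233)^1 = 4.0 × 30.6233 = 122.4932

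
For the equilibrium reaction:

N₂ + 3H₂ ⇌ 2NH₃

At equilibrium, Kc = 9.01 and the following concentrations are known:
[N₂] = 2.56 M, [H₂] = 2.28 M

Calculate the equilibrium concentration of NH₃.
[NH₃] = 16.5343 M

Kc = ([NH₃]^2) / ([N₂] × [H₂]^3) = 9.01
[NH₃]^2 = Kc · (reactant terms)/(other product terms) = 9.01 · 30.342 / 1 = 273.38
[NH₃] = (273.38)^(1/2) = 16.5343 M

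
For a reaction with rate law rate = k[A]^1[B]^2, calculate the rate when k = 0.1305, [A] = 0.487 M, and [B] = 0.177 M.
0.001991 M/s

rate = k·[A]^1·[B]^2 = 0.1305·(0.487)^1·(0.177)^2 = 0.1305·0.487·0.031329 = 0.001991 M/s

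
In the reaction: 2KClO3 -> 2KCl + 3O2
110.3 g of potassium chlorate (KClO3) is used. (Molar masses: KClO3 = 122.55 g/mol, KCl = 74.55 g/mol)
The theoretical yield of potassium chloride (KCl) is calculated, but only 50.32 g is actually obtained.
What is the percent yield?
Moles of KClO3 = 110.3 g ÷ 122.55 g/mol = 0.900041 mol
Mole ratio: 2 mol KCl / 2 mol KClO3
Moles of KCl = 0.900041 × (2/2) = 0.900041 mol
Theoretical yield = 0.900041 mol × 74.55 g/mol = 67.098 g
Actual yield = 50.32 g
Percent yield = (50.32 / 67.098) × 100% = 75.0%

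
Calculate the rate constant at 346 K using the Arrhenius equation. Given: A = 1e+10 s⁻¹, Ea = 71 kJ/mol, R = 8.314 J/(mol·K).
1.91e-01 s⁻¹

k = A·exp(-Ea/(R·T)) = 1e+10·exp(-71000/(8.314·346)) = 1e+10·exp(-24.6815) = 1e+10·1.9096e-11 = 1.91e-01 s⁻¹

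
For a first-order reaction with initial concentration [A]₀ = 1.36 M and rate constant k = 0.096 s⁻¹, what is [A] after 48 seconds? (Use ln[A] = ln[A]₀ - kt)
0.0136 M

ln[A] = ln[A]₀ - k·t = ln(1.36) - (0.096)·(48) = 0.3075 - 4.6080 = -4.3005
[A] = e^(-4.3005) = 0.0136 M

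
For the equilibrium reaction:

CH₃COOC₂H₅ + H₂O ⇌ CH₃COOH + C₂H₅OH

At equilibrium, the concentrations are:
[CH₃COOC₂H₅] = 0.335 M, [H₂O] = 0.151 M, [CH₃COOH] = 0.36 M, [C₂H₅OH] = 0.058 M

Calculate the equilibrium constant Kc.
K_c = 0.4128

Kc = ([CH₃COOH] × [C₂H₅OH]) / ([CH₃COOC₂H₅] × [H₂O])
   = ((0.36)·(0.058)) / ((0.335)·(0.151))
   = 0.02088 / 0.050585 = 0.4128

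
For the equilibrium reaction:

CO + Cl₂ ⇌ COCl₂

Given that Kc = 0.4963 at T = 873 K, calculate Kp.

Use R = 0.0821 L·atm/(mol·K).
K_p = 0.0069

Δn = (moles gaseous products) − (moles gaseous reactants) = -1
T = 873 K; RT = 0.0821 × 873 = 71.6733
Kp = Kc·(RT)^Δn = 0.4963 × (71.6733)^-1 = 0.4963 × 0.0139522 = 0.0069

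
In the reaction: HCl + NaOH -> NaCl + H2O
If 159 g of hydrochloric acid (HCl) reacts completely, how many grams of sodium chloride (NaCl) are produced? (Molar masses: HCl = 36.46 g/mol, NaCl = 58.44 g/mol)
Moles of HCl = 159 g ÷ 36.46 g/mol = 4.36094 mol
Mole ratio: 1 mol NaCl / 1 mol HCl
Moles of NaCl = 4.36094 × (1/1) = 4.36094 mol
Mass of NaCl = 4.36094 mol × 58.44 g/mol = 254.9 g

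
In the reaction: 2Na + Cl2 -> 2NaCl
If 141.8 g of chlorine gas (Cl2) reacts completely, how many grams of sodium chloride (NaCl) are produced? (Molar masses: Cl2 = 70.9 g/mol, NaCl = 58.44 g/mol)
Moles of Cl2 = 141.8 g ÷ 70.9 g/mol = 2 mol
Mole ratio: 2 mol NaCl / 1 mol Cl2
Moles of NaCl = 2 × (2/1) = 4 mol
Mass of NaCl = 4 mol × 58.44 g/mol = 233.8 g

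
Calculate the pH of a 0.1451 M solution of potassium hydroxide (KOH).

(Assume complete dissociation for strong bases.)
pH = 13.16

[OH⁻] = 0.1451 M for strong base. pOH = -log[OH⁻] = 0.84, pH = 14 - pOH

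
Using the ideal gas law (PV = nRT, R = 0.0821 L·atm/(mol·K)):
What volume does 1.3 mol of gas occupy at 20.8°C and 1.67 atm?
T = 20.8°C + 273.15 = 293.95 K
V = nRT/P = (1.3 × 0.0821 × 293.95) / 1.67
V = 18.79 L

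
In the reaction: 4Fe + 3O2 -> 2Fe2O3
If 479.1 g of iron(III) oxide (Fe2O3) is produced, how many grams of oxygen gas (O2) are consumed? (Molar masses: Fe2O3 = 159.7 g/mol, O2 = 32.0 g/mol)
Moles of Fe2O3 = 479.1 g ÷ 159.7 g/mol = 3 mol
Mole ratio: 3 mol O2 / 2 mol Fe2O3
Moles of O2 = 3 × (3/2) = 4.5 mol
Mass of O2 = 4.5 mol × 32.0 g/mol = 144 g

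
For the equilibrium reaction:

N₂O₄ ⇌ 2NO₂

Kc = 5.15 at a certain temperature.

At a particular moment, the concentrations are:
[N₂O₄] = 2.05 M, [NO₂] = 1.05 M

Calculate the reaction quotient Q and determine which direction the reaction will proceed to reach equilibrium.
Q = 0.538, Q < K, reaction proceeds forward (toward products)

Q = ([NO₂]^2) / ([N₂O₄])
  = ((1.05)^2) / ((2.05)) = 1.1025/2.05 = 0.5378
Since Q = 0.5378 < Kc = 5.15, the reaction proceeds forward (toward products) to reach equilibrium.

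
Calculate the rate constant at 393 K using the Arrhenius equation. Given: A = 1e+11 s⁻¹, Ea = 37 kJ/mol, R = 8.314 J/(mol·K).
1.21e+06 s⁻¹

k = A·exp(-Ea/(R·T)) = 1e+11·exp(-37000/(8.314·393)) = 1e+11·exp(-11.3240) = 1e+11·1.2080e-05 = 1.21e+06 s⁻¹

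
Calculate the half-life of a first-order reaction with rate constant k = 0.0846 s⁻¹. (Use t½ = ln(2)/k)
8.19 s

t½ = ln(2)/k = 0.6931/0.0846 = 8.19 s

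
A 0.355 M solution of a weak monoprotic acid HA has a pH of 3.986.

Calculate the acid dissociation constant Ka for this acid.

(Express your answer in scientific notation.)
K_a = 3.01e-08

[H⁺] = 10^(−pH) = 10^(−3.986) = 1.033e-04 M. For HA ⇌ H⁺ + A⁻, Ka = x²/(C − x) = (1.033e-04)²/(0.355 − 1.033e-04) = 3.01e-08.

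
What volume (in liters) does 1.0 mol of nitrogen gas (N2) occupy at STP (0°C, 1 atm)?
At STP, 1 mol of gas occupies 22.4 L
Volume = 1.0 mol × 22.4 L/mol = 22.40 L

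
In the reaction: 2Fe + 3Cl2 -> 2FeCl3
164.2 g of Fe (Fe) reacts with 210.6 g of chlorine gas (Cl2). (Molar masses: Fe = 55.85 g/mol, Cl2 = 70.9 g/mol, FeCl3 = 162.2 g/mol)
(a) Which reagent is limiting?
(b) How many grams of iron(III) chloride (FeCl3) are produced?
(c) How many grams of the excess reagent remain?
(a) Cl2, (b) 321.2 g, (c) 53.6 g

Moles of Fe = 164.2 g ÷ 55.85 g/mol = 2.94002 mol
Moles of Cl2 = 210.6 g ÷ 70.9 g/mol = 2.97038 mol
Moles ÷ coefficient: Fe: 2.94002/2 = 1.47, Cl2: 2.97038/3 = 0.9901
(a) Cl2 has the smaller value, so Cl2 is the limiting reagent.
(b) Moles of FeCl3 = 2.97038 mol Cl2 × (2/3) = 1.98025 mol; mass = 1.98025 mol × 162.2 g/mol = 321.2 g
(c) Fe consumed = 2.97038 × (2/3) = 1.98025 mol; remaining = 2.94002 − 1.98025 = 0.959764 mol; mass = 0.959764 mol × 55.85 g/mol = 53.6 g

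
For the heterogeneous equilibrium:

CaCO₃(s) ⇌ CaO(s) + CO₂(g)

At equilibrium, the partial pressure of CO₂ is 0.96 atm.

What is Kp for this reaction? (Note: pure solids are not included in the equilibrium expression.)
K_p = 0.96

Solids (CaCO₃, CaO) have activity 1 and are excluded.
Kp = P(CO₂) = 0.96.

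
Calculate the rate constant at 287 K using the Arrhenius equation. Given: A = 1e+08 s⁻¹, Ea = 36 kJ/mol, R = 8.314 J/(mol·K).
2.80e+01 s⁻¹

k = A·exp(-Ea/(R·T)) = 1e+08·exp(-36000/(8.314·287)) = 1e+08·exp(-15.0873) = 1e+08·2.8034e-07 = 2.80e+01 s⁻¹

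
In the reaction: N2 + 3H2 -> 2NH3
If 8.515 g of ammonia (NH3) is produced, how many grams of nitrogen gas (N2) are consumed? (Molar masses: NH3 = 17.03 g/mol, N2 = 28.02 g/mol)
Moles of NH3 = 8.515 g ÷ 17.03 g/mol = 0.5 mol
Mole ratio: 1 mol N2 / 2 mol NH3
Moles of N2 = 0.5 × (1/2) = 0.25 mol
Mass of N2 = 0.25 mol × 28.02 g/mol = 7.005 g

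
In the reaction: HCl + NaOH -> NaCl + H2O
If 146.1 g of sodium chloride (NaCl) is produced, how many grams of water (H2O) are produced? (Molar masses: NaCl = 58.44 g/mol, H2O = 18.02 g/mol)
Moles of NaCl = 146.1 g ÷ 58.44 g/mol = 2.5 mol
Mole ratio: 1 mol H2O / 1 mol NaCl
Moles of H2O = 2.5 × (1/1) = 2.5 mol
Mass of H2O = 2.5 mol × 18.02 g/mol = 45.05 g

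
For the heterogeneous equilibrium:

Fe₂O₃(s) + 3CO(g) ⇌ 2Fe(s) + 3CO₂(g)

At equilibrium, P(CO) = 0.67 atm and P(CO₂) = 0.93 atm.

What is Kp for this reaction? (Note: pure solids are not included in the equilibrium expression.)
K_p = 2.674

Solids (Fe₂O₃, Fe) are excluded.
Kp = P(CO₂)³/P(CO)³ = (0.93)³/(0.67)³ = 0.8044/0.3008 = 2.674.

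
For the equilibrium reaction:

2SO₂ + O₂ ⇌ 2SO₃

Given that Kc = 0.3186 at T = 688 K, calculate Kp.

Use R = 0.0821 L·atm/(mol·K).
K_p = 0.0056

Δn = (moles gaseous products) − (moles gaseous reactants) = -1
T = 688 K; RT = 0.0821 × 688 = 56.4848
Kp = Kc·(RT)^Δn = 0.3186 × (56.4848)^-1 = 0.3186 × 0.0177039 = 0.0056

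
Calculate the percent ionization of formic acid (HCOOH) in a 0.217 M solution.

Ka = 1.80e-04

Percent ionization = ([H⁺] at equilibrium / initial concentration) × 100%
Percent ionization = 2.84%

Let x = [H⁺]. Ka = x²/(C - x) ⇒ x² + (1.80e-04)x - (1.80e-04)(0.217) = 0. x = 6.1604e-03. Percent = (6.1604e-03/0.217) × 100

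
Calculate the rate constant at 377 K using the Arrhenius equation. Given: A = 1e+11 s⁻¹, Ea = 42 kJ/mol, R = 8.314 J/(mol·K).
1.52e+05 s⁻¹

k = A·exp(-Ea/(R·T)) = 1e+11·exp(-42000/(8.314·377)) = 1e+11·exp(-13.3998) = 1e+11·1.5155e-06 = 1.52e+05 s⁻¹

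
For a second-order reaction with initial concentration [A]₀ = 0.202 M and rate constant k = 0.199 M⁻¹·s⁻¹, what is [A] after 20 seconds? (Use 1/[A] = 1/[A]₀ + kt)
0.1120 M

1/[A] = 1/[A]₀ + k·t = 1/0.202 + (0.199)·(20) = 4.9505 + 3.9800 = 8.9305
[A] = 1/8.9305 = 0.1120 M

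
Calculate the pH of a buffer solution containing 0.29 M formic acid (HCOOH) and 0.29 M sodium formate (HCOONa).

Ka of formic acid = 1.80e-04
pH = 3.74

pKa = -log(1.80e-04) = 3.74. pH = pKa + log([A⁻]/[HA]) = 3.74 + log(0.29/0.29)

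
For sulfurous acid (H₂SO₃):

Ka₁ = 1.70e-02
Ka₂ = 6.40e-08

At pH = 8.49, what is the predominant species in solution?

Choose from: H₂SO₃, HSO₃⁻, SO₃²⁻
SO₃²⁻

pKa1 = 1.77, pKa2 = 7.19. Each pKa is the crossover between adjacent species; pH = 8.49 lies in the region where SO₃²⁻ predominates.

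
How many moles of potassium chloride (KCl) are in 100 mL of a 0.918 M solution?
Moles = Molarity × Volume (L)
Moles = 0.918 M × 0.1 L = 0.0918 mol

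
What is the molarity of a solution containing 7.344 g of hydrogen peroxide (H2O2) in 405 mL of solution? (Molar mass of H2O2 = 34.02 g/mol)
Moles of H2O2 = 7.344 g ÷ 34.02 g/mol = 0.215873 mol
Volume = 405 mL = 0.405 L
Molarity = 0.215873 mol ÷ 0.405 L = 0.533 M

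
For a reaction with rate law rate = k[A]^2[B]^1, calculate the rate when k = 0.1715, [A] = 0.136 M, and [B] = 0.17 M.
0.0005393 M/s

rate = k·[A]^2·[B]^1 = 0.1715·(0.136)^2·(0.17)^1 = 0.1715·0.018496·0.17 = 0.0005393 M/s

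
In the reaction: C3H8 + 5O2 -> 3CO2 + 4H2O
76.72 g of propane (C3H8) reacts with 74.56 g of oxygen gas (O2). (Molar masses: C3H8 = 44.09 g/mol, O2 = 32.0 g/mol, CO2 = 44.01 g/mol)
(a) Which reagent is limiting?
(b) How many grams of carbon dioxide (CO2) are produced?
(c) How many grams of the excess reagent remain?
(a) O2, (b) 61.53 g, (c) 56.17 g

Moles of C3H8 = 76.72 g ÷ 44.09 g/mol = 1.74008 mol
Moles of O2 = 74.56 g ÷ 32.0 g/mol = 2.33 mol
Moles ÷ coefficient: C3H8: 1.74008/1 = 1.74, O2: 2.33/5 = 0.466
(a) O2 has the smaller value, so O2 is the limiting reagent.
(b) Moles of CO2 = 2.33 mol O2 × (3/5) = 1.398 mol; mass = 1.398 mol × 44.01 g/mol = 61.53 g
(c) C3H8 consumed = 2.33 × (1/5) = 0.466 mol; remaining = 1.74008 − 0.466 = 1.27408 mol; mass = 1.27408 mol × 44.09 g/mol = 56.17 g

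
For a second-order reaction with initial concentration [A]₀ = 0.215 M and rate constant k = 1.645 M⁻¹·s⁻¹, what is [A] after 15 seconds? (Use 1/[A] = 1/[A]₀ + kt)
0.0341 M

1/[A] = 1/[A]₀ + k·t = 1/0.215 + (1.645)·(15) = 4.6512 + 24.6750 = 29.3262
[A] = 1/29.3262 = 0.0341 M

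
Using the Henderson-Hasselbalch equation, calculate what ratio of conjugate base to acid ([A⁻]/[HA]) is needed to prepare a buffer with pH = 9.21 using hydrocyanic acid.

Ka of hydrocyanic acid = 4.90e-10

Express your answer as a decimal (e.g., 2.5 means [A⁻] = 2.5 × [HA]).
[A⁻]/[HA] = 0.795

pKa = −log(4.90e-10) = 9.3098. pH = pKa + log([A⁻]/[HA]). 9.21 = 9.3098 + log(ratio). log(ratio) = 9.21 − 9.3098 = -0.0998. ratio = 10^(-0.0998) = 0.795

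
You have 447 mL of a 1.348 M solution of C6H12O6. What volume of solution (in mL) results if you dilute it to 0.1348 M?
Using M₁V₁ = M₂V₂:
1.348 × 447 = 0.1348 × V₂
V₂ = (1.348 × 447) / 0.1348 = 4470 mL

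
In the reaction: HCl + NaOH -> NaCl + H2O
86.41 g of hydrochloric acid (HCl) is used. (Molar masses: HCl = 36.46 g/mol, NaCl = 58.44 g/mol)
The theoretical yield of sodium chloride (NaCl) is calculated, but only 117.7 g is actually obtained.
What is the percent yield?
Moles of HCl = 86.41 g ÷ 36.46 g/mol = 2.36999 mol
Mole ratio: 1 mol NaCl / 1 mol HCl
Moles of NaCl = 2.36999 × (1/1) = 2.36999 mol
Theoretical yield = 2.36999 mol × 58.44 g/mol = 138.5 g
Actual yield = 117.7 g
Percent yield = (117.7 / 138.5) × 100% = 85.0%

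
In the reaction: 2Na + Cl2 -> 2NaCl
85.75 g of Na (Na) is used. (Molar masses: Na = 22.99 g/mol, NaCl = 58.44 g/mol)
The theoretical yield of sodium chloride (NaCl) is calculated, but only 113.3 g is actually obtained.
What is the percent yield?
Moles of Na = 85.75 g ÷ 22.99 g/mol = 3.72988 mol
Mole ratio: 2 mol NaCl / 2 mol Na
Moles of NaCl = 3.72988 × (2/2) = 3.72988 mol
Theoretical yield = 3.72988 mol × 58.44 g/mol = 217.97 g
Actual yield = 113.3 g
Percent yield = (113.3 / 217.97) × 100% = 52.0%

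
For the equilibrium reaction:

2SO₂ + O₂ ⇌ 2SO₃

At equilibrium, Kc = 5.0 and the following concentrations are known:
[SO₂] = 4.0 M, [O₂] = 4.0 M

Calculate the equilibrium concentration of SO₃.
[SO₃] = 17.8885 M

Kc = ([SO₃]^2) / ([SO₂]^2 × [O₂]) = 5.0
[SO₃]^2 = Kc · (reactant terms)/(other product terms) = 5.0 · 64 / 1 = 320
[SO₃] = (320)^(1/2) = 17.8885 M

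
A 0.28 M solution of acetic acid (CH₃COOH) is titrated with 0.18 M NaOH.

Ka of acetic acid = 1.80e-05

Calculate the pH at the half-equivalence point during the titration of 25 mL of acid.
pH = pKa = 4.74

At the half-equivalence point, [HA] = [A⁻], so by Henderson–Hasselbalch pH = pKa + log(1) = pKa.
pKa = −log(1.80e-05) = 4.74.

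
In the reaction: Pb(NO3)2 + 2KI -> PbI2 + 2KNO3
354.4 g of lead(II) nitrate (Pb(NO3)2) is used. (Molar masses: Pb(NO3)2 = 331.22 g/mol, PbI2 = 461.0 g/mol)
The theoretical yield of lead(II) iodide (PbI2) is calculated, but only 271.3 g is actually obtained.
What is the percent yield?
Moles of Pb(NO3)2 = 354.4 g ÷ 331.22 g/mol = 1.06998 mol
Mole ratio: 1 mol PbI2 / 1 mol Pb(NO3)2
Moles of PbI2 = 1.06998 × (1/1) = 1.06998 mol
Theoretical yield = 1.06998 mol × 461.0 g/mol = 493.26 g
Actual yield = 271.3 g
Percent yield = (271.3 / 493.26) × 100% = 55.0%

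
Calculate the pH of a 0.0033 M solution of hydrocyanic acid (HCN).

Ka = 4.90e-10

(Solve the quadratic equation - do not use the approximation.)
pH = 5.90

x² + Ka×x - Ka×C = 0. Using quadratic formula: [H⁺] = 1.2714e-06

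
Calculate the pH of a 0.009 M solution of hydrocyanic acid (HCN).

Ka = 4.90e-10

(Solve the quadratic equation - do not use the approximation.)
pH = 5.68

x² + Ka×x - Ka×C = 0. Using quadratic formula: [H⁺] = 2.0998e-06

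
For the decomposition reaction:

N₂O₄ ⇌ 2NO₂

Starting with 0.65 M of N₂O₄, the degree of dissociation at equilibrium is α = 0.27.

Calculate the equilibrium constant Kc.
K_c = 0.2596

x = α·[A]₀ = 0.27 × 0.65 = 0.1755 M dissociated.
At eq: [N₂O₄] = 0.65 − 0.1755 = 0.4745 M; [NO₂] = 2x = 0.351 M.
Kc = [NO₂]²/[N₂O₄] = (0.351)²/0.4745 = 0.2596.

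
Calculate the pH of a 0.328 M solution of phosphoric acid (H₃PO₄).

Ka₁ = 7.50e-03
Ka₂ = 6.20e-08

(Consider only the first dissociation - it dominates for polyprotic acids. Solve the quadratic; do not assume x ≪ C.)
pH = 1.34

x² + Ka₁·x − Ka₁·C = 0 with Ka₁ = 7.50e-03, C = 0.328.
x = (−Ka₁ + √(Ka₁² + 4·Ka₁·C))/2 = 4.5990e-02 M, so pH = 1.34.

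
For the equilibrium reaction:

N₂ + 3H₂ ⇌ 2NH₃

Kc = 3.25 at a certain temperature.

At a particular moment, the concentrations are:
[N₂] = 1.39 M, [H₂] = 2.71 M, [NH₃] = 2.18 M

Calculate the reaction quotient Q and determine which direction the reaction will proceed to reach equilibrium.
Q = 0.172, Q < K, reaction proceeds forward (toward products)

Q = ([NH₃]^2) / ([N₂] × [H₂]^3)
  = ((2.18)^2) / ((1.39)·(2.71)^3) = 4.7524/27.664 = 0.1718
Since Q = 0.1718 < Kc = 3.25, the reaction proceeds forward (toward products) to reach equilibrium.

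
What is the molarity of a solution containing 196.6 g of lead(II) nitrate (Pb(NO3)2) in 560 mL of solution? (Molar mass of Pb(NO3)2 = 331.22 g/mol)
Moles of Pb(NO3)2 = 196.6 g ÷ 331.22 g/mol = 0.593563 mol
Volume = 560 mL = 0.56 L
Molarity = 0.593563 mol ÷ 0.56 L = 1.06 M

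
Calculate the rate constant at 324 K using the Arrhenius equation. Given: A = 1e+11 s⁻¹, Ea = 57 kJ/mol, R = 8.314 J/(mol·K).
6.46e+01 s⁻¹

k = A·exp(-Ea/(R·T)) = 1e+11·exp(-57000/(8.314·324)) = 1e+11·exp(-21.1602) = 1e+11·6.4601e-10 = 6.46e+01 s⁻¹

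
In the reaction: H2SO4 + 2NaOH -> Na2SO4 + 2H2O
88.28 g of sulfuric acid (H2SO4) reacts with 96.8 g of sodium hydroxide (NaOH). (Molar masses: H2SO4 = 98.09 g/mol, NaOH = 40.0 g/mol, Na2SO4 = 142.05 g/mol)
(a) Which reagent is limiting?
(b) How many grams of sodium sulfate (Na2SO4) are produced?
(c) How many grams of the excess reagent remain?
(a) H2SO4, (b) 127.8 g, (c) 24.8 g

Moles of H2SO4 = 88.28 g ÷ 98.09 g/mol = 0.89999 mol
Moles of NaOH = 96.8 g ÷ 40.0 g/mol = 2.42 mol
Moles ÷ coefficient: H2SO4: 0.89999/1 = 0.9, NaOH: 2.42/2 = 1.21
(a) H2SO4 has the smaller value, so H2SO4 is the limiting reagent.
(b) Moles of Na2SO4 = 0.89999 mol H2SO4 × (1/1) = 0.89999 mol; mass = 0.89999 mol × 142.05 g/mol = 127.8 g
(c) NaOH consumed = 0.89999 × (2/1) = 1.79998 mol; remaining = 2.42 − 1.79998 = 0.62002 mol; mass = 0.62002 mol × 40.0 g/mol = 24.8 g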